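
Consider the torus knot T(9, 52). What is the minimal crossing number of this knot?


For a torus knot T(p, q) with gcd(p,q)=1,
the crossing number is min(p*(q-1), q*(p-1)).
p*(q-1) = 9*51 = 459
q*(p-1) = 52*8 = 416
min(459, 416) = 416

416


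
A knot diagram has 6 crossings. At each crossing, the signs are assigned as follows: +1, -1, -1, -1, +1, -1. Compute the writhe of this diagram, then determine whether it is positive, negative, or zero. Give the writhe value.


Step 1: Count positive crossings (+1).
Positive crossings: 2
Step 2: Count negative crossings (-1).
Negative crossings: 4
Step 3: Writhe = (positive) - (negative)
w = 2 - 4 = -2
Step 4: |w| = 2, and w is negative

-2


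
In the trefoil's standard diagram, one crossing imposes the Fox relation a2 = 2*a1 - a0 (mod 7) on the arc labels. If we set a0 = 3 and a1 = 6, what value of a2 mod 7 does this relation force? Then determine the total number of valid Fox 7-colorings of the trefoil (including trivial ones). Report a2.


Step 1: Apply the given crossing relation 2*a1 - a0 - a2 = 0 (mod 7).
  a2 = 2*a1 - a0 mod 7
  a2 = 2*6 - 3 mod 7
  a2 = 12 - 3 mod 7
  a2 = 9 mod 7 = 2
Step 2: The trefoil has determinant 3.
  Number of Fox p-colorings (p prime) is p^2 if p = 3, else p.
  Since 7 does not divide 3, only trivial (constant) colorings exist.
  (So the trial a0 = 3, a1 = 6 with a0 != a1 does NOT extend to a valid coloring of the whole trefoil: the other two crossing relations require 3*(a1 - a0) = 0 (mod 7), which fails.)
  Total colorings = 7
Step 3: a2 = 2, total Fox 7-colorings = 7

2


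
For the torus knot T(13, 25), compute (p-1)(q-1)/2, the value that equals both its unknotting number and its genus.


For a torus knot T(p,q), both the unknotting number and genus equal (p-1)(q-1)/2.
= (13-1)(25-1)/2
= 12*24/2
= 288/2 = 144

144


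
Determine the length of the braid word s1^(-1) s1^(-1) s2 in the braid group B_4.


The word length counts the number of generators (including inverses).
Listing each generator: s1^(-1), s1^(-1), s2
There are 3 generators in this braid word.

3


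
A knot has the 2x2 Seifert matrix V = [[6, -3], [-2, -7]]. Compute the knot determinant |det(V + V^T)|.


Step 1: Form V + V^T where V = [[6, -3], [-2, -7]]
  V^T = [[6, -2], [-3, -7]]
  V + V^T = [[12, -5], [-5, -14]]
Step 2: det(V + V^T) = 12*(-14) - (-5)*(-5)
  = -168 - 25 = -193
Step 3: Knot determinant = |det(V + V^T)| = |-193| = 193

193


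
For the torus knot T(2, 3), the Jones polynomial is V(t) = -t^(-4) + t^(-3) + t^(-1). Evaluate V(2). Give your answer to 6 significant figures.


Substituting t = 2 into V(t) = -t^(-4) + t^(-3) + t^(-1):
  (-)t^(-4) = -0.0625
  (+)t^(-3) = 0.125
  (+)t^(-1) = 0.5
Sum = (-0.0625) + (0.125) + (0.5)
= 0.5625
Rounded to 6 significant figures: 0.5625

0.5625


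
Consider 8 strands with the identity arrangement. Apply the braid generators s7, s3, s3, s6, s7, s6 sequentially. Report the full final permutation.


Starting with identity [1, 2, 3, 4, 5, 6, 7, 8].
Apply generators in sequence:
  After s7: [1, 2, 3, 4, 5, 6, 8, 7]
  After s3: [1, 2, 4, 3, 5, 6, 8, 7]
  After s3: [1, 2, 3, 4, 5, 6, 8, 7]
  After s6: [1, 2, 3, 4, 5, 8, 6, 7]
  After s7: [1, 2, 3, 4, 5, 8, 7, 6]
  After s6: [1, 2, 3, 4, 5, 7, 8, 6]
Final permutation: [1, 2, 3, 4, 5, 7, 8, 6]

[1, 2, 3, 4, 5, 7, 8, 6]


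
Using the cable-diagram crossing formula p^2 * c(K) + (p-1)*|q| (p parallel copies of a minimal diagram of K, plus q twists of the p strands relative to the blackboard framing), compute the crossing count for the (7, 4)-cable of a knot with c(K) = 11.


Step 1: Each of the c(K) crossings of the companion diagram becomes p*p = p^2 crossings among the p parallel strands, and each of the |q| twists s_1 s_2 ... s_(p-1) adds (p-1) crossings.
  Crossings = p^2 * c(K) + (p-1)*|q|
Step 2: = 7^2 * 11 + (7-1)*4
Step 3: = 49*11 + 6*4
Step 4: = 539 + 24 = 563

563


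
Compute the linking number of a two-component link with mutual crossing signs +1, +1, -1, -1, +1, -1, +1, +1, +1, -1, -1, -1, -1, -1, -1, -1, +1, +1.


Step 1: Count positive crossings: 8
Step 2: Count negative crossings: 10
Step 3: Sum of signs = 8 - 10 = -2
Step 4: Linking number = sum/2 = -2/2 = -1

-1


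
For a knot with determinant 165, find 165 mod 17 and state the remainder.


Step 1: A knot is p-colorable if and only if p divides its determinant.
Step 2: Compute 165 mod 17.
165 = 9 * 17 + 12
Step 3: 165 mod 17 = 12
Step 4: The knot is 17-colorable: no

12


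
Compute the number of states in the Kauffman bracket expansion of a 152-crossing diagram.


Each crossing contributes 2 choices (A-smoothing or B-smoothing).
Total states = 2^152 = 5708990770823839524233143877797980545530986496

5708990770823839524233143877797980545530986496


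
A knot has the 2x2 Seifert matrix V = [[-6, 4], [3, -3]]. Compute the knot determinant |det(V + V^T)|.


Step 1: Form V + V^T where V = [[-6, 4], [3, -3]]
  V^T = [[-6, 3], [4, -3]]
  V + V^T = [[-12, 7], [7, -6]]
Step 2: det(V + V^T) = (-12)*(-6) - 7*7
  = 72 - 49 = 23
Step 3: Knot determinant = |det(V + V^T)| = |23| = 23

23


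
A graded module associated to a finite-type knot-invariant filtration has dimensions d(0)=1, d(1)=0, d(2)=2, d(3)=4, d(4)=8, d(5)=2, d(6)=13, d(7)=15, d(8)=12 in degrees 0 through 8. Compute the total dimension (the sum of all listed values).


Total dimension = d(0) + d(1) + ... + d(8)
= 1 + 0 + 2 + 4 + 8 + 2 + 13 + 15 + 12
= 57

57


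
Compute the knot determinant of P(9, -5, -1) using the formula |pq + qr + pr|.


Step 1: Compute pq + qr + pr.
pq = 9*(-5) = -45
qr = (-5)*(-1) = 5
pr = 9*(-1) = -9
pq + qr + pr = -45 + 5 + (-9) = -49
Step 2: Take absolute value.
det(P(9,-5,-1)) = |-49| = 49

49


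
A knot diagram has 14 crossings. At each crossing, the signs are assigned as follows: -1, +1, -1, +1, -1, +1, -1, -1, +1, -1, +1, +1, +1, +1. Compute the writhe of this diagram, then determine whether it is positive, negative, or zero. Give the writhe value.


Step 1: Count positive crossings (+1).
Positive crossings: 8
Step 2: Count negative crossings (-1).
Negative crossings: 6
Step 3: Writhe = (positive) - (negative)
w = 8 - 6 = 2
Step 4: |w| = 2, and w is positive

2


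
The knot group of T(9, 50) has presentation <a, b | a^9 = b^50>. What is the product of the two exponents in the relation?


The relation is a^9 = b^50.
Product of exponents = 9 * 50
= 450

450


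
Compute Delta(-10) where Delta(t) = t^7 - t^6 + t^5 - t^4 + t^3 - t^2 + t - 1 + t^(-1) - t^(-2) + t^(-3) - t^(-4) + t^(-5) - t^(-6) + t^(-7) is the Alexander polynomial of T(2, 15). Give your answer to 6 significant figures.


Substituting t = -10 into Delta(t) = t^7 - t^6 + t^5 - t^4 + t^3 - t^2 + t - 1 + t^(-1) - t^(-2) + t^(-3) - t^(-4) + t^(-5) - t^(-6) + t^(-7):
Term values: (-10000000) + (-1000000) + (-100000) + (-10000) + (-1000) + (-100) + (-10) + (-1) + (-0.1) + (-0.01) + (-0.001) + (-0.0001) + (-1e-05) + (-1e-06) + (-1e-07)
Sum = -11111111.11
Rounded to 6 significant figures: -1.11111e+07

-1.11111e+07


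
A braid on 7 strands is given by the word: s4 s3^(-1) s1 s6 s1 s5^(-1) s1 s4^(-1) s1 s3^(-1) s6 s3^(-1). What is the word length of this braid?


The word length counts the number of generators (including inverses).
Listing each generator: s4, s3^(-1), s1, s6, s1, s5^(-1), s1, s4^(-1), s1, s3^(-1), s6, s3^(-1)
There are 12 generators in this braid word.

12


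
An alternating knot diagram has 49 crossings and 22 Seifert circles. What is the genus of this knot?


For alternating knots, g = (c - s + 1)/2.
= (49 - 22 + 1)/2
= 28/2 = 14

14


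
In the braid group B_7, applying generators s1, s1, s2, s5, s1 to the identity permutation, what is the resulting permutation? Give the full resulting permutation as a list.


Starting with identity [1, 2, 3, 4, 5, 6, 7].
Apply generators in sequence:
  After s1: [2, 1, 3, 4, 5, 6, 7]
  After s1: [1, 2, 3, 4, 5, 6, 7]
  After s2: [1, 3, 2, 4, 5, 6, 7]
  After s5: [1, 3, 2, 4, 6, 5, 7]
  After s1: [3, 1, 2, 4, 6, 5, 7]
Final permutation: [3, 1, 2, 4, 6, 5, 7]

[3, 1, 2, 4, 6, 5, 7]


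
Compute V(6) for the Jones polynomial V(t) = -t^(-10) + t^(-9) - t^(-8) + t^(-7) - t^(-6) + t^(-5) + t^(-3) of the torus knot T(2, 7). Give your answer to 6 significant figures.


Substituting t = 6 into V(t) = -t^(-10) + t^(-9) - t^(-8) + t^(-7) - t^(-6) + t^(-5) + t^(-3):
  (-)t^(-10) = -1.65382e-08
  (+)t^(-9) = 9.9229e-08
  (-)t^(-8) = -5.95374e-07
  (+)t^(-7) = 3.57225e-06
  (-)t^(-6) = -2.14335e-05
  (+)t^(-5) = 0.000128601
  (+)t^(-3) = 0.00462963
Sum = (-1.65382e-08) + (9.9229e-08) + (-5.95374e-07) + (3.57225e-06) + (-2.14335e-05) + (0.000128601) + (0.00462963)
= 0.004739856544
Rounded to 6 significant figures: 0.00473986

0.00473986


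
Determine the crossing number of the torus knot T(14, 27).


For a torus knot T(p, q) with gcd(p,q)=1,
the crossing number is min(p*(q-1), q*(p-1)).
p*(q-1) = 14*26 = 364
q*(p-1) = 27*13 = 351
min(364, 351) = 351

351


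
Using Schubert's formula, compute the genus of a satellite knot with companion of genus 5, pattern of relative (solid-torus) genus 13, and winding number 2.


Schubert: g(satellite) = g_rel(pattern) + |winding| * g(companion),
where g_rel(pattern) is the genus of the pattern relative to the solid torus.
= 13 + 2 * 5
= 13 + 10 = 23

23


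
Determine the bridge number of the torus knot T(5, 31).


The bridge number of T(p,q) is min(p,q).
min(5, 31) = 5

5


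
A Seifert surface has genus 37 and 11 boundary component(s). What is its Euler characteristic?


chi = 2 - 2g - b
= 2 - 2*37 - 11
= 2 - 74 - 11 = -83

-83


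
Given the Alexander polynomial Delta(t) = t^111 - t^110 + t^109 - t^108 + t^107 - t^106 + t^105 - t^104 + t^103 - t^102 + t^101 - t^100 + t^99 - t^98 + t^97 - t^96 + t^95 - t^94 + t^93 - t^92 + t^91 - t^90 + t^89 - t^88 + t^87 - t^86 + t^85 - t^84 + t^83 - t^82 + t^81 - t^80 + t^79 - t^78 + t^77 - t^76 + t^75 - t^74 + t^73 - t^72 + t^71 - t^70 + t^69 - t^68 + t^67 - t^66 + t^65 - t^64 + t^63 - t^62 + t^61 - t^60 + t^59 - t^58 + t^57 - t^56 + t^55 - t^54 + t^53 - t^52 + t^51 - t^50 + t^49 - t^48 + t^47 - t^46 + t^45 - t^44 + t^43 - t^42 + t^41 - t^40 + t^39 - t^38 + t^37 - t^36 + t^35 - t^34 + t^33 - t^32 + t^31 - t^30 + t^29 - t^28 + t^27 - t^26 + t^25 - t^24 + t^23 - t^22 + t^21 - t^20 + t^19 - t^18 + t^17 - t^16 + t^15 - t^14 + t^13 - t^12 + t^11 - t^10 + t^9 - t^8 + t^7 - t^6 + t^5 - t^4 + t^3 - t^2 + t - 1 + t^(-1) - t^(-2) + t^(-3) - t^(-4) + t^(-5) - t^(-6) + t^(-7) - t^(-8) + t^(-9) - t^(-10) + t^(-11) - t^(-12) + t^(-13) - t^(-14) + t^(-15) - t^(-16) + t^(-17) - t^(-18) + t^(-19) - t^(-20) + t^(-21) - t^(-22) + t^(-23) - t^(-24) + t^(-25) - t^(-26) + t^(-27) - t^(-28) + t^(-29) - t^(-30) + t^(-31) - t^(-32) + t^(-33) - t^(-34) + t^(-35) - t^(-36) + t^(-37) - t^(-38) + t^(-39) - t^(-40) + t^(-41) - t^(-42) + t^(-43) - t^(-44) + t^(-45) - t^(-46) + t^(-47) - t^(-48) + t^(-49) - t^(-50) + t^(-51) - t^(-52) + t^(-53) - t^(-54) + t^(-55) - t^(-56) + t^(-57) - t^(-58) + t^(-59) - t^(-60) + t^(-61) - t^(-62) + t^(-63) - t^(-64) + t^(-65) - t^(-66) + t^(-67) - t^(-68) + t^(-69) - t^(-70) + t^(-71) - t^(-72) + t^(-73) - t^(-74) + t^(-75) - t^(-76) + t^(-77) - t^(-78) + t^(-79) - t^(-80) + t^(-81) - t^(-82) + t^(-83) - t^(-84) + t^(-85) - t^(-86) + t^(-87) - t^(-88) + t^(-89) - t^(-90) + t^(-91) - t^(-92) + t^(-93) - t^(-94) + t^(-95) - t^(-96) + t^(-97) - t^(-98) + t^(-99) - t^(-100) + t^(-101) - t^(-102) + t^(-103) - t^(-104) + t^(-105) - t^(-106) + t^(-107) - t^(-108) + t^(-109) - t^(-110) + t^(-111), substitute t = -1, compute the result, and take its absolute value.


Step 1: The polynomial has 223 terms with alternating signs, exponents from 111 down to -111.
Step 2: Substitute t = -1. The i-th term has coefficient (-1)^i and exponent (m-i),
  so its value is (-1)^i * (-1)^(m-i) = (-1)^m = -1 for every i.
Step 3: All 223 terms equal -1, so Delta(-1) = 223 * (-1) = -223
Step 4: |Delta(-1)| = 223

223


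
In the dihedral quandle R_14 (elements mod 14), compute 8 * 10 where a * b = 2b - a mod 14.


8 * 10 = 2*10 - 8 mod 14
= 20 - 8 mod 14
= 12 mod 14 = 12

12


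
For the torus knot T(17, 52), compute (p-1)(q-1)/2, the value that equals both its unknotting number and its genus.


For a torus knot T(p,q), both the unknotting number and genus equal (p-1)(q-1)/2.
= (17-1)(52-1)/2
= 16*51/2
= 816/2 = 408

408


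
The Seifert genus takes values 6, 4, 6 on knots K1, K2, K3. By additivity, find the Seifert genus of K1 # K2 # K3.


The Seifert genus is additive under connected sum.
Seifert genus(K1 # K2 # K3) = (6) + (4) + (6)
= 16

16


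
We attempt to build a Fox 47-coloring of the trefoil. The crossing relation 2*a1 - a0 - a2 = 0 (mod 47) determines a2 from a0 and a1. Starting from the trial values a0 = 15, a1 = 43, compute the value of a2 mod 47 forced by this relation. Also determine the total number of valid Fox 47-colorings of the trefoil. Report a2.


Step 1: Apply the given crossing relation 2*a1 - a0 - a2 = 0 (mod 47).
  a2 = 2*a1 - a0 mod 47
  a2 = 2*43 - 15 mod 47
  a2 = 86 - 15 mod 47
  a2 = 71 mod 47 = 24
Step 2: The trefoil has determinant 3.
  Number of Fox p-colorings (p prime) is p^2 if p = 3, else p.
  Since 47 does not divide 3, only trivial (constant) colorings exist.
  (So the trial a0 = 15, a1 = 43 with a0 != a1 does NOT extend to a valid coloring of the whole trefoil: the other two crossing relations require 3*(a1 - a0) = 0 (mod 47), which fails.)
  Total colorings = 47
Step 3: a2 = 24, total Fox 47-colorings = 47

24


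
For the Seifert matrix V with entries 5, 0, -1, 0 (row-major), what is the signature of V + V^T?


Step 1: V + V^T = [[10, -1], [-1, 0]]
Step 2: trace = 10, det = -1
Step 3: Discriminant = 10^2 - 4*(-1) = 104
Step 4: Eigenvalues: 10.099, -0.0990195
Step 5: Signature = (# positive eigenvalues) - (# negative eigenvalues) = 0

0


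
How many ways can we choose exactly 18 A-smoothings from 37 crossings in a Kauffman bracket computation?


We choose which 18 of 37 crossings get A-smoothings.
C(37, 18) = 37! / (18! * 19!)
= 17672631900

17672631900


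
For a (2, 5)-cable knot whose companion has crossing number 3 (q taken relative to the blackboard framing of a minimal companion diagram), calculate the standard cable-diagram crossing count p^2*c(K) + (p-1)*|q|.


Step 1: Each of the c(K) crossings of the companion diagram becomes p*p = p^2 crossings among the p parallel strands, and each of the |q| twists s_1 s_2 ... s_(p-1) adds (p-1) crossings.
  Crossings = p^2 * c(K) + (p-1)*|q|
Step 2: = 2^2 * 3 + (2-1)*5
Step 3: = 4*3 + 1*5
Step 4: = 12 + 5 = 17

17


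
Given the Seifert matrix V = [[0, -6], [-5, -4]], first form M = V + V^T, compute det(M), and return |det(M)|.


Step 1: Form V + V^T where V = [[0, -6], [-5, -4]]
  V^T = [[0, -5], [-6, -4]]
  V + V^T = [[0, -11], [-11, -8]]
Step 2: det(V + V^T) = 0*(-8) - (-11)*(-11)
  = 0 - 121 = -121
Step 3: Knot determinant = |det(V + V^T)| = |-121| = 121

121


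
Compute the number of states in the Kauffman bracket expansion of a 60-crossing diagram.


Each crossing contributes 2 choices (A-smoothing or B-smoothing).
Total states = 2^60 = 1152921504606846976

1152921504606846976


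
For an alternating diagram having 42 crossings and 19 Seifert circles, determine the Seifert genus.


For alternating knots, g = (c - s + 1)/2.
= (42 - 19 + 1)/2
= 24/2 = 12

12


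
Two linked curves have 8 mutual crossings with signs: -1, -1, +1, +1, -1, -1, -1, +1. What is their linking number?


Step 1: Count positive crossings: 3
Step 2: Count negative crossings: 5
Step 3: Sum of signs = 3 - 5 = -2
Step 4: Linking number = sum/2 = -2/2 = -1

-1


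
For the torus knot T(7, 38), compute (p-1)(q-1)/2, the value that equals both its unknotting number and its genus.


For a torus knot T(p,q), both the unknotting number and genus equal (p-1)(q-1)/2.
= (7-1)(38-1)/2
= 6*37/2
= 222/2 = 111

111


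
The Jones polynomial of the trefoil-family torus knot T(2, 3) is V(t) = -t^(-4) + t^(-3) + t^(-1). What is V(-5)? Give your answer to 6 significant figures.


Substituting t = -5 into V(t) = -t^(-4) + t^(-3) + t^(-1):
  (-)t^(-4) = -0.0016
  (+)t^(-3) = -0.008
  (+)t^(-1) = -0.2
Sum = (-0.0016) + (-0.008) + (-0.2)
= -0.2096
Rounded to 6 significant figures: -0.2096

-0.2096


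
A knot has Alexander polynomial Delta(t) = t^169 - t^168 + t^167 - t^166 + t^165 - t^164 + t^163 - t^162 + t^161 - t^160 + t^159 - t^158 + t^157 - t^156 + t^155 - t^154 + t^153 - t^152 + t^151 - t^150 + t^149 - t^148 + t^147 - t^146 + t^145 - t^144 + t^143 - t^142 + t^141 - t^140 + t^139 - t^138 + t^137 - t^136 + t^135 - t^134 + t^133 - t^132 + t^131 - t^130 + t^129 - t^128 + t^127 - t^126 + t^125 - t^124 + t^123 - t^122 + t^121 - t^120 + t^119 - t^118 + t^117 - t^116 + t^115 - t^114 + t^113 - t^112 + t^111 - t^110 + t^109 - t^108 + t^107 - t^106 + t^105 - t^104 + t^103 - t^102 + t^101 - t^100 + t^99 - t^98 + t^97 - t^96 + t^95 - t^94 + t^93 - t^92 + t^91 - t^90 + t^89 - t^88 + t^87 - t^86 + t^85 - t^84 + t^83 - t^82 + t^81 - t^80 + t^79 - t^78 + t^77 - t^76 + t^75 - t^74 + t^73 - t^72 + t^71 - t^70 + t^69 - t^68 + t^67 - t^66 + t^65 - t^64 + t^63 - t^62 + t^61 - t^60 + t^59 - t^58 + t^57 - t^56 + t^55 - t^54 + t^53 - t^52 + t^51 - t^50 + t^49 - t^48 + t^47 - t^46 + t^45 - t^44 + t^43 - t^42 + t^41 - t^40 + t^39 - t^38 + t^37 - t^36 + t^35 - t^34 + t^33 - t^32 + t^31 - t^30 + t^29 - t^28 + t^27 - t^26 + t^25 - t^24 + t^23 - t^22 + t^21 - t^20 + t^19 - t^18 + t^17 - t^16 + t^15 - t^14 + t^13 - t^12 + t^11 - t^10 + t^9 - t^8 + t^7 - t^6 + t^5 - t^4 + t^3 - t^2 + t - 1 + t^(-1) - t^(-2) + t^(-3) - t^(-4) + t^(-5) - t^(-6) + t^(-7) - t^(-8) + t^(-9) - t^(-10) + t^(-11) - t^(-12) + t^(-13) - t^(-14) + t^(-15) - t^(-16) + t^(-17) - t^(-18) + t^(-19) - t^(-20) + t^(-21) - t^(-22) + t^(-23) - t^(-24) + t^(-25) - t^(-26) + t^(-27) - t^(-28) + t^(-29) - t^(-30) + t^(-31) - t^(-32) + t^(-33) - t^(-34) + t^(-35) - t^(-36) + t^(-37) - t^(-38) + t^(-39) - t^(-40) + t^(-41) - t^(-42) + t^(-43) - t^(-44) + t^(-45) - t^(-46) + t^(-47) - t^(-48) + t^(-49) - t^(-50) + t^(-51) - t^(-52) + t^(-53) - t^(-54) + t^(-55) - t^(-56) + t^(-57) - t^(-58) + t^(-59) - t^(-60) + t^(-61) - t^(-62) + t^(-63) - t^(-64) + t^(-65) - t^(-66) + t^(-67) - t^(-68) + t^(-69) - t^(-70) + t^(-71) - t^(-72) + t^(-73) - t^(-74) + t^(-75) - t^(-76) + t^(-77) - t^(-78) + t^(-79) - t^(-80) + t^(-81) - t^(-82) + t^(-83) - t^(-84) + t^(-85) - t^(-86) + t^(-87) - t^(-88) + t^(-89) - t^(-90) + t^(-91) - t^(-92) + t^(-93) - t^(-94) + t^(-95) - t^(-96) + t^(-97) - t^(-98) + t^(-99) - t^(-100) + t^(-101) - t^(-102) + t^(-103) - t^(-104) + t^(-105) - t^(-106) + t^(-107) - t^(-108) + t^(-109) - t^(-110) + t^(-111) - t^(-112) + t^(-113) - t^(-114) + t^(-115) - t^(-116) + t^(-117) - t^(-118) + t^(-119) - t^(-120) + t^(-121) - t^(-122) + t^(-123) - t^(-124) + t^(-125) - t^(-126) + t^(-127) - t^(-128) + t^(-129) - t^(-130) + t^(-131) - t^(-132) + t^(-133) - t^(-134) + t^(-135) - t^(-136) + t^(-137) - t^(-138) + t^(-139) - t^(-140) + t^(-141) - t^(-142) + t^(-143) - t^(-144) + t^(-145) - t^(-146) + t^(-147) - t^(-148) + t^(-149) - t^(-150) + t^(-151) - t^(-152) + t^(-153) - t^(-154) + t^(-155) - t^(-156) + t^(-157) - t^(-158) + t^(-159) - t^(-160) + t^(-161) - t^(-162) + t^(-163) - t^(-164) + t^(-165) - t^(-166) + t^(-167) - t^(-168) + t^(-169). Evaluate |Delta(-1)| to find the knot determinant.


Step 1: The polynomial has 339 terms with alternating signs, exponents from 169 down to -169.
Step 2: Substitute t = -1. The i-th term has coefficient (-1)^i and exponent (m-i),
  so its value is (-1)^i * (-1)^(m-i) = (-1)^m = -1 for every i.
Step 3: All 339 terms equal -1, so Delta(-1) = 339 * (-1) = -339
Step 4: |Delta(-1)| = 339

339


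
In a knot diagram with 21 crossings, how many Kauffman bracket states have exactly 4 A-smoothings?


We choose which 4 of 21 crossings get A-smoothings.
C(21, 4) = 21! / (4! * 17!)
= 5985

5985


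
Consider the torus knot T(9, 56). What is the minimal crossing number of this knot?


For a torus knot T(p, q) with gcd(p,q)=1,
the crossing number is min(p*(q-1), q*(p-1)).
p*(q-1) = 9*55 = 495
q*(p-1) = 56*8 = 448
min(495, 448) = 448

448


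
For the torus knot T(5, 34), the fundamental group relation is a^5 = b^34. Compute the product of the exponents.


The relation is a^5 = b^34.
Product of exponents = 5 * 34
= 170

170


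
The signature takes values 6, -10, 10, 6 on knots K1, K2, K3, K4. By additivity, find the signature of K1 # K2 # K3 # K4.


The signature is additive under connected sum.
signature(K1 # K2 # K3 # K4) = (6) + (-10) + (10) + (6)
= 12

12


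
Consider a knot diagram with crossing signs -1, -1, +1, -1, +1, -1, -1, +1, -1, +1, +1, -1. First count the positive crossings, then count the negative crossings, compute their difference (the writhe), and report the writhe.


Step 1: Count positive crossings (+1).
Positive crossings: 5
Step 2: Count negative crossings (-1).
Negative crossings: 7
Step 3: Writhe = (positive) - (negative)
w = 5 - 7 = -2
Step 4: |w| = 2, and w is negative

-2


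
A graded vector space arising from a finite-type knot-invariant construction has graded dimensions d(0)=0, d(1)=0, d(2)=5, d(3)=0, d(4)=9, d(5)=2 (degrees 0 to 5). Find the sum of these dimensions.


Total dimension = d(0) + d(1) + ... + d(5)
= 0 + 0 + 5 + 0 + 9 + 2
= 16

16


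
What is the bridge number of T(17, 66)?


The bridge number of T(p,q) is min(p,q).
min(17, 66) = 17

17


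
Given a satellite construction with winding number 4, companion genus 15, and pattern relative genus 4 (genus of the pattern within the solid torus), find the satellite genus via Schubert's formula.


Schubert: g(satellite) = g_rel(pattern) + |winding| * g(companion),
where g_rel(pattern) is the genus of the pattern relative to the solid torus.
= 4 + 4 * 15
= 4 + 60 = 64

64


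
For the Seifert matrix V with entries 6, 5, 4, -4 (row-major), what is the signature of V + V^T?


Step 1: V + V^T = [[12, 9], [9, -8]]
Step 2: trace = 4, det = -177
Step 3: Discriminant = 4^2 - 4*(-177) = 724
Step 4: Eigenvalues: 15.4536, -11.4536
Step 5: Signature = (# positive eigenvalues) - (# negative eigenvalues) = 0

0


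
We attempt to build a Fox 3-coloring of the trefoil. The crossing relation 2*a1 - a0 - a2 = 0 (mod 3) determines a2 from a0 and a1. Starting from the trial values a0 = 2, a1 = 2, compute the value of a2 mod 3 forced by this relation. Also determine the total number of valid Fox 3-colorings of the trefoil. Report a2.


Step 1: Apply the given crossing relation 2*a1 - a0 - a2 = 0 (mod 3).
  a2 = 2*a1 - a0 mod 3
  a2 = 2*2 - 2 mod 3
  a2 = 4 - 2 mod 3
  a2 = 2 mod 3 = 2
Step 2: The trefoil has determinant 3.
  Number of Fox p-colorings (p prime) is p^2 if p = 3, else p.
  Since p = 3 divides det = 3, the trefoil is 3-colorable.
  (Indeed for p = 3 any choice of a0, a1 extends to a valid coloring; the trial (a0, a1, a2) = (2, 2, 2) satisfies all three crossing relations.)
  Total colorings = 3^2 = 9
Step 3: a2 = 2, total Fox 3-colorings = 9

2


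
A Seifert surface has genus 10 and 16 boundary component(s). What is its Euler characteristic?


chi = 2 - 2g - b
= 2 - 2*10 - 16
= 2 - 20 - 16 = -34

-34


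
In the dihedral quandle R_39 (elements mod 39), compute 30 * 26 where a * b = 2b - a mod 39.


30 * 26 = 2*26 - 30 mod 39
= 52 - 30 mod 39
= 22 mod 39 = 22

22


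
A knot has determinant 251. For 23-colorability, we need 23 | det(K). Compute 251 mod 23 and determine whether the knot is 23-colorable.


Step 1: A knot is p-colorable if and only if p divides its determinant.
Step 2: Compute 251 mod 23.
251 = 10 * 23 + 21
Step 3: 251 mod 23 = 21
Step 4: The knot is 23-colorable: no

21


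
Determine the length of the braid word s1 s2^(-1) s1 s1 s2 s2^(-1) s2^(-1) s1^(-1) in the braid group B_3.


The word length counts the number of generators (including inverses).
Listing each generator: s1, s2^(-1), s1, s1, s2, s2^(-1), s2^(-1), s1^(-1)
There are 8 generators in this braid word.

8


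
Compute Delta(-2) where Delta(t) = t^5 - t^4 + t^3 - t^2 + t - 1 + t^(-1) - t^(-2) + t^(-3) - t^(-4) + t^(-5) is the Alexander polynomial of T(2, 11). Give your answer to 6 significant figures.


Substituting t = -2 into Delta(t) = t^5 - t^4 + t^3 - t^2 + t - 1 + t^(-1) - t^(-2) + t^(-3) - t^(-4) + t^(-5):
Term values: (-32) + (-16) + (-8) + (-4) + (-2) + (-1) + (-0.5) + (-0.25) + (-0.125) + (-0.0625) + (-0.03125)
Sum = -63.96875
Rounded to 6 significant figures: -63.9688

-63.9688


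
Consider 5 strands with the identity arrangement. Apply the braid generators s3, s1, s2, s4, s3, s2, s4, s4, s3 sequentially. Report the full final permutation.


Starting with identity [1, 2, 3, 4, 5].
Apply generators in sequence:
  After s3: [1, 2, 4, 3, 5]
  After s1: [2, 1, 4, 3, 5]
  After s2: [2, 4, 1, 3, 5]
  After s4: [2, 4, 1, 5, 3]
  After s3: [2, 4, 5, 1, 3]
  After s2: [2, 5, 4, 1, 3]
  After s4: [2, 5, 4, 3, 1]
  After s4: [2, 5, 4, 1, 3]
  After s3: [2, 5, 1, 4, 3]
Final permutation: [2, 5, 1, 4, 3]

[2, 5, 1, 4, 3]


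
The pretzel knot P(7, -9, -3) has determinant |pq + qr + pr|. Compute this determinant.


Step 1: Compute pq + qr + pr.
pq = 7*(-9) = -63
qr = (-9)*(-3) = 27
pr = 7*(-3) = -21
pq + qr + pr = -63 + 27 + (-21) = -57
Step 2: Take absolute value.
det(P(7,-9,-3)) = |-57| = 57

57


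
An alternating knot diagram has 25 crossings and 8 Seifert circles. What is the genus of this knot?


For alternating knots, g = (c - s + 1)/2.
= (25 - 8 + 1)/2
= 18/2 = 9

9


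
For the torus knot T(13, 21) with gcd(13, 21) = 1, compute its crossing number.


For a torus knot T(p, q) with gcd(p,q)=1,
the crossing number is min(p*(q-1), q*(p-1)).
p*(q-1) = 13*20 = 260
q*(p-1) = 21*12 = 252
min(260, 252) = 252

252


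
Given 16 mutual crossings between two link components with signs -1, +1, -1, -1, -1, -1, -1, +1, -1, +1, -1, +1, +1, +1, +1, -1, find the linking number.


Step 1: Count positive crossings: 7
Step 2: Count negative crossings: 9
Step 3: Sum of signs = 7 - 9 = -2
Step 4: Linking number = sum/2 = -2/2 = -1

-1


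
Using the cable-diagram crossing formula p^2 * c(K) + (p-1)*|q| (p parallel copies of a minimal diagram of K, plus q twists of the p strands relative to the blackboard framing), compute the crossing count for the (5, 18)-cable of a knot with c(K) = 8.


Step 1: Each of the c(K) crossings of the companion diagram becomes p*p = p^2 crossings among the p parallel strands, and each of the |q| twists s_1 s_2 ... s_(p-1) adds (p-1) crossings.
  Crossings = p^2 * c(K) + (p-1)*|q|
Step 2: = 5^2 * 8 + (5-1)*18
Step 3: = 25*8 + 4*18
Step 4: = 200 + 72 = 272

272


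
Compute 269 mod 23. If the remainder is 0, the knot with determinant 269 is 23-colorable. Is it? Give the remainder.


Step 1: A knot is p-colorable if and only if p divides its determinant.
Step 2: Compute 269 mod 23.
269 = 11 * 23 + 16
Step 3: 269 mod 23 = 16
Step 4: The knot is 23-colorable: no

16


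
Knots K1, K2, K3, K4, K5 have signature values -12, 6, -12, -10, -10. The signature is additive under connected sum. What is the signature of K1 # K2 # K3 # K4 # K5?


The signature is additive under connected sum.
signature(K1 # K2 # K3 # K4 # K5) = (-12) + (6) + (-12) + (-10) + (-10)
= -38

-38


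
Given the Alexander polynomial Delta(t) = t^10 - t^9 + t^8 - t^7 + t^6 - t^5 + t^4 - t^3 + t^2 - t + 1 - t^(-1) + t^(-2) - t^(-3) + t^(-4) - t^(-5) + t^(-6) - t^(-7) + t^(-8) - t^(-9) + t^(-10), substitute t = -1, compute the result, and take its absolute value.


Step 1: The polynomial has 21 terms with alternating signs, exponents from 10 down to -10.
Step 2: Substitute t = -1. The i-th term has coefficient (-1)^i and exponent (m-i),
  so its value is (-1)^i * (-1)^(m-i) = (-1)^m = 1 for every i.
Step 3: All 21 terms equal 1, so Delta(-1) = 21 * (1) = 21
Step 4: |Delta(-1)| = 21

21


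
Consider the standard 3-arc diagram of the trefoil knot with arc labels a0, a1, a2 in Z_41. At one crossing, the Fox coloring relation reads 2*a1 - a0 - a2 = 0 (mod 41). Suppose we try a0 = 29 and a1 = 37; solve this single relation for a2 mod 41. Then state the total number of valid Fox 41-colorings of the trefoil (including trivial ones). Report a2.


Step 1: Apply the given crossing relation 2*a1 - a0 - a2 = 0 (mod 41).
  a2 = 2*a1 - a0 mod 41
  a2 = 2*37 - 29 mod 41
  a2 = 74 - 29 mod 41
  a2 = 45 mod 41 = 4
Step 2: The trefoil has determinant 3.
  Number of Fox p-colorings (p prime) is p^2 if p = 3, else p.
  Since 41 does not divide 3, only trivial (constant) colorings exist.
  (So the trial a0 = 29, a1 = 37 with a0 != a1 does NOT extend to a valid coloring of the whole trefoil: the other two crossing relations require 3*(a1 - a0) = 0 (mod 41), which fails.)
  Total colorings = 41
Step 3: a2 = 4, total Fox 41-colorings = 41

4


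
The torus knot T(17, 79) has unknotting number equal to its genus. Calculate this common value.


For a torus knot T(p,q), both the unknotting number and genus equal (p-1)(q-1)/2.
= (17-1)(79-1)/2
= 16*78/2
= 1248/2 = 624

624


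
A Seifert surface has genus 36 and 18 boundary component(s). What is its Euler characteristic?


chi = 2 - 2g - b
= 2 - 2*36 - 18
= 2 - 72 - 18 = -88

-88


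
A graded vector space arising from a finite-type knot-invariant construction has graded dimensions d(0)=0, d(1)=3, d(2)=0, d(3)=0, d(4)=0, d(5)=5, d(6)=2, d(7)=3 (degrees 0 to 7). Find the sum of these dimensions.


Total dimension = d(0) + d(1) + ... + d(7)
= 0 + 3 + 0 + 0 + 0 + 5 + 2 + 3
= 13

13


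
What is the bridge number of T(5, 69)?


The bridge number of T(p,q) is min(p,q).
min(5, 69) = 5

5


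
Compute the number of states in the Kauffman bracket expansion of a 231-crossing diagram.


Each crossing contributes 2 choices (A-smoothing or B-smoothing).
Total states = 2^231 = 3450873173395281893717377931138512726225554486085193277581262111899648

3450873173395281893717377931138512726225554486085193277581262111899648


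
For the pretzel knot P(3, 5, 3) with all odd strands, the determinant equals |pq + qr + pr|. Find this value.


Step 1: Compute pq + qr + pr.
pq = 3*5 = 15
qr = 5*3 = 15
pr = 3*3 = 9
pq + qr + pr = 15 + 15 + 9 = 39
Step 2: Take absolute value.
det(P(3,5,3)) = |39| = 39

39


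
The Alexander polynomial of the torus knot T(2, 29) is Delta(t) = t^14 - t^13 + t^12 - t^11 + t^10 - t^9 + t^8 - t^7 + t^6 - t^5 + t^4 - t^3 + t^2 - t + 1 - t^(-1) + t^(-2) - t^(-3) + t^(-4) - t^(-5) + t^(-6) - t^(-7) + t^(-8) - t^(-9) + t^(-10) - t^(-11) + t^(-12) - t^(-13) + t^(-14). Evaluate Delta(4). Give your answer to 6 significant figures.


Substituting t = 4 into Delta(t) = t^14 - t^13 + t^12 - t^11 + t^10 - t^9 + t^8 - t^7 + t^6 - t^5 + t^4 - t^3 + t^2 - t + 1 - t^(-1) + t^(-2) - t^(-3) + t^(-4) - t^(-5) + t^(-6) - t^(-7) + t^(-8) - t^(-9) + t^(-10) - t^(-11) + t^(-12) - t^(-13) + t^(-14):
Term values: (268435456) + (-67108864) + (16777216) + (-4194304) + (1048576) + (-262144) + (65536) + (-16384) + (4096) + (-1024) + (256) + (-64) + (16) + (-4) + (1) + (-0.25) + (0.0625) + (-0.015625) + (0.00390625) + (-0.000976562) + (0.000244141) + (-6.10352e-05) + (1.52588e-05) + (-3.8147e-06) + (9.53674e-07) + (-2.38419e-07) + (5.96046e-08) + (-1.49012e-08) + (3.72529e-09)
Sum = 214748364.8
Rounded to 6 significant figures: 2.14748e+08

2.14748e+08


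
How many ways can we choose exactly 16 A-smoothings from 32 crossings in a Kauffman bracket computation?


We choose which 16 of 32 crossings get A-smoothings.
C(32, 16) = 32! / (16! * 16!)
= 601080390

601080390


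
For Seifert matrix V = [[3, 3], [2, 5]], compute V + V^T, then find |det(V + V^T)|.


Step 1: Form V + V^T where V = [[3, 3], [2, 5]]
  V^T = [[3, 2], [3, 5]]
  V + V^T = [[6, 5], [5, 10]]
Step 2: det(V + V^T) = 6*10 - 5*5
  = 60 - 25 = 35
Step 3: Knot determinant = |det(V + V^T)| = |35| = 35

35


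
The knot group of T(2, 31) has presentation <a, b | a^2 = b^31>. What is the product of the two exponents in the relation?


The relation is a^2 = b^31.
Product of exponents = 2 * 31
= 62

62


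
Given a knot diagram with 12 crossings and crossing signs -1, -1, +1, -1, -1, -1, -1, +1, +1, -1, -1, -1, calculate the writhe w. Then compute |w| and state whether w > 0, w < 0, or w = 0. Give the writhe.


Step 1: Count positive crossings (+1).
Positive crossings: 3
Step 2: Count negative crossings (-1).
Negative crossings: 9
Step 3: Writhe = (positive) - (negative)
w = 3 - 9 = -6
Step 4: |w| = 6, and w is negative

-6


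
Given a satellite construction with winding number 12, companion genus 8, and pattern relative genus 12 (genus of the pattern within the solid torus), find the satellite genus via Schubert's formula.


Schubert: g(satellite) = g_rel(pattern) + |winding| * g(companion),
where g_rel(pattern) is the genus of the pattern relative to the solid torus.
= 12 + 12 * 8
= 12 + 96 = 108

108


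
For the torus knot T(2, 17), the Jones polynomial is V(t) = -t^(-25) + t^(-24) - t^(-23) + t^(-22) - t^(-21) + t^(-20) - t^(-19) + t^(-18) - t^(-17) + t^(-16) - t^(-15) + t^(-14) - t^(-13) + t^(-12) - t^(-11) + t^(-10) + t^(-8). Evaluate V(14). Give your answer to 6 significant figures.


Substituting t = 14 into V(t) = -t^(-25) + t^(-24) - t^(-23) + t^(-22) - t^(-21) + t^(-20) - t^(-19) + t^(-18) - t^(-17) + t^(-16) - t^(-15) + t^(-14) - t^(-13) + t^(-12) - t^(-11) + t^(-10) + t^(-8):
  (-)t^(-25) = -2.22228e-29
  (+)t^(-24) = 3.11119e-28
  (-)t^(-23) = -4.35567e-27
  (+)t^(-22) = 6.09794e-26
  (-)t^(-21) = -8.53712e-25
  (+)t^(-20) = 1.1952e-23
  (-)t^(-19) = -1.67327e-22
  (+)t^(-18) = 2.34258e-21
  (-)t^(-17) = -3.27962e-20
  (+)t^(-16) = 4.59147e-19
  (-)t^(-15) = -6.42805e-18
  (+)t^(-14) = 8.99927e-17
  (-)t^(-13) = -1.2599e-15
  (+)t^(-12) = 1.76386e-14
  (-)t^(-11) = -2.4694e-13
  (+)t^(-10) = 3.45716e-12
  (+)t^(-8) = 6.77604e-10
Sum = (-2.22228e-29) + (3.11119e-28) + (-4.35567e-27) + (6.09794e-26) + (-8.53712e-25) + (1.1952e-23) + (-1.67327e-22) + (2.34258e-21) + (-3.27962e-20) + (4.59147e-19) + (-6.42805e-18) + (8.99927e-17) + (-1.2599e-15) + (1.76386e-14) + (-2.4694e-13) + (3.45716e-12) + (6.77604e-10)
= 6.808302993e-10
Rounded to 6 significant figures: 6.8083e-10

6.8083e-10


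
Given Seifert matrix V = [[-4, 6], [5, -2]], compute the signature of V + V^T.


Step 1: V + V^T = [[-8, 11], [11, -4]]
Step 2: trace = -12, det = -89
Step 3: Discriminant = (-12)^2 - 4*(-89) = 500
Step 4: Eigenvalues: 5.18034, -17.1803
Step 5: Signature = (# positive eigenvalues) - (# negative eigenvalues) = 0

0


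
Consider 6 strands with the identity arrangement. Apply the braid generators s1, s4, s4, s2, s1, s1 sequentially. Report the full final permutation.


Starting with identity [1, 2, 3, 4, 5, 6].
Apply generators in sequence:
  After s1: [2, 1, 3, 4, 5, 6]
  After s4: [2, 1, 3, 5, 4, 6]
  After s4: [2, 1, 3, 4, 5, 6]
  After s2: [2, 3, 1, 4, 5, 6]
  After s1: [3, 2, 1, 4, 5, 6]
  After s1: [2, 3, 1, 4, 5, 6]
Final permutation: [2, 3, 1, 4, 5, 6]

[2, 3, 1, 4, 5, 6]


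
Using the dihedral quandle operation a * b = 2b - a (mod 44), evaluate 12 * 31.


12 * 31 = 2*31 - 12 mod 44
= 62 - 12 mod 44
= 50 mod 44 = 6

6


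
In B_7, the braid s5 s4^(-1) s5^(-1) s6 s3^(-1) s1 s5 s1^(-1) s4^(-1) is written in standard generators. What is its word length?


The word length counts the number of generators (including inverses).
Listing each generator: s5, s4^(-1), s5^(-1), s6, s3^(-1), s1, s5, s1^(-1), s4^(-1)
There are 9 generators in this braid word.

9


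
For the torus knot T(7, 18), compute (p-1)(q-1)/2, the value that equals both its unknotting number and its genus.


For a torus knot T(p,q), both the unknotting number and genus equal (p-1)(q-1)/2.
= (7-1)(18-1)/2
= 6*17/2
= 102/2 = 51

51


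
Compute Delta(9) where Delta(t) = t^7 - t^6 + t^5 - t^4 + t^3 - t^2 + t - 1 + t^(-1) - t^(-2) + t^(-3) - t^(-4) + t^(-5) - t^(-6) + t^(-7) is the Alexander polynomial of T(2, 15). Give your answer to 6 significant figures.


Substituting t = 9 into Delta(t) = t^7 - t^6 + t^5 - t^4 + t^3 - t^2 + t - 1 + t^(-1) - t^(-2) + t^(-3) - t^(-4) + t^(-5) - t^(-6) + t^(-7):
Term values: (4782969) + (-531441) + (59049) + (-6561) + (729) + (-81) + (9) + (-1) + (0.111111) + (-0.0123457) + (0.00137174) + (-0.000152416) + (1.69351e-05) + (-1.88168e-06) + (2.09075e-07)
Sum = 4304672.1
Rounded to 6 significant figures: 4.30467e+06

4.30467e+06


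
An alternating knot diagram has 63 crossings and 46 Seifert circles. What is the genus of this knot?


For alternating knots, g = (c - s + 1)/2.
= (63 - 46 + 1)/2
= 18/2 = 9

9


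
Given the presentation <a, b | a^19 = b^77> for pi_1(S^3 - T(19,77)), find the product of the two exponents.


The relation is a^19 = b^77.
Product of exponents = 19 * 77
= 1463

1463


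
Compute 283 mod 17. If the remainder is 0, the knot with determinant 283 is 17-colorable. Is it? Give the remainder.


Step 1: A knot is p-colorable if and only if p divides its determinant.
Step 2: Compute 283 mod 17.
283 = 16 * 17 + 11
Step 3: 283 mod 17 = 11
Step 4: The knot is 17-colorable: no

11


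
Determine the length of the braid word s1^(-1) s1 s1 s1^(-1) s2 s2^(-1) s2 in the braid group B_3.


The word length counts the number of generators (including inverses).
Listing each generator: s1^(-1), s1, s1, s1^(-1), s2, s2^(-1), s2
There are 7 generators in this braid word.

7


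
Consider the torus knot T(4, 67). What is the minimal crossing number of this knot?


For a torus knot T(p, q) with gcd(p,q)=1,
the crossing number is min(p*(q-1), q*(p-1)).
p*(q-1) = 4*66 = 264
q*(p-1) = 67*3 = 201
min(264, 201) = 201

201


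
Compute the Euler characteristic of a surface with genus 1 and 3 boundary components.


chi = 2 - 2g - b
= 2 - 2*1 - 3
= 2 - 2 - 3 = -3

-3


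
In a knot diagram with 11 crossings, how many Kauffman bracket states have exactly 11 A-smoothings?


We choose which 11 of 11 crossings get A-smoothings.
C(11, 11) = 11! / (11! * 0!)
= 1

1


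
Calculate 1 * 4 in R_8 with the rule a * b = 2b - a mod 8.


1 * 4 = 2*4 - 1 mod 8
= 8 - 1 mod 8
= 7 mod 8 = 7

7


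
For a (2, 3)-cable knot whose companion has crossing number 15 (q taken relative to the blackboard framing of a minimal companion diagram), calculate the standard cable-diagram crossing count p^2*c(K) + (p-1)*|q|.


Step 1: Each of the c(K) crossings of the companion diagram becomes p*p = p^2 crossings among the p parallel strands, and each of the |q| twists s_1 s_2 ... s_(p-1) adds (p-1) crossings.
  Crossings = p^2 * c(K) + (p-1)*|q|
Step 2: = 2^2 * 15 + (2-1)*3
Step 3: = 4*15 + 1*3
Step 4: = 60 + 3 = 63

63


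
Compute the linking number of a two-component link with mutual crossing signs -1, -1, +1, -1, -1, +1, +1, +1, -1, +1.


Step 1: Count positive crossings: 5
Step 2: Count negative crossings: 5
Step 3: Sum of signs = 5 - 5 = 0
Step 4: Linking number = sum/2 = 0/2 = 0

0


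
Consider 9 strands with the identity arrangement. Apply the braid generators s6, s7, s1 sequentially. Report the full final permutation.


Starting with identity [1, 2, 3, 4, 5, 6, 7, 8, 9].
Apply generators in sequence:
  After s6: [1, 2, 3, 4, 5, 7, 6, 8, 9]
  After s7: [1, 2, 3, 4, 5, 7, 8, 6, 9]
  After s1: [2, 1, 3, 4, 5, 7, 8, 6, 9]
Final permutation: [2, 1, 3, 4, 5, 7, 8, 6, 9]

[2, 1, 3, 4, 5, 7, 8, 6, 9]


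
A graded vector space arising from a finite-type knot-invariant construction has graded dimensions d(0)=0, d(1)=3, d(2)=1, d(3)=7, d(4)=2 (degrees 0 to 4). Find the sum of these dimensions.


Total dimension = d(0) + d(1) + ... + d(4)
= 0 + 3 + 1 + 7 + 2
= 13

13


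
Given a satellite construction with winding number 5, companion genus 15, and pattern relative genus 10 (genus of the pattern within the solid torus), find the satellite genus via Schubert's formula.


Schubert: g(satellite) = g_rel(pattern) + |winding| * g(companion),
where g_rel(pattern) is the genus of the pattern relative to the solid torus.
= 10 + 5 * 15
= 10 + 75 = 85

85
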